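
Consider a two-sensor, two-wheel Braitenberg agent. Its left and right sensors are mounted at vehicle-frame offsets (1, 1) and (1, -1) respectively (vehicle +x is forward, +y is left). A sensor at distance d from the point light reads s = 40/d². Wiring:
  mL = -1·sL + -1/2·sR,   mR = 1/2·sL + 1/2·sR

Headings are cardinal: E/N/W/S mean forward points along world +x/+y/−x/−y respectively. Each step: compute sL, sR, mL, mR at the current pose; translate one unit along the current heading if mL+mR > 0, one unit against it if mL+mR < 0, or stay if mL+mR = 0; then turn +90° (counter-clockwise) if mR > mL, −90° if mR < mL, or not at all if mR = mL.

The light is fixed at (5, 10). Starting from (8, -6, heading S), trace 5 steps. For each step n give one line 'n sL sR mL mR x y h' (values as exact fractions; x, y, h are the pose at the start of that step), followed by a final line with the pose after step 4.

0 8/61 40/293 -3564/17873 2392/17873 8 -6 S
1 10/53 5/34 -945/3604 605/3604 8 -5 E
2 40/197 8/41 -2428/8077 1608/8077 7 -5 N
3 4/29 20/113 -742/3277 516/3277 7 -6 W
4 8/61 40/293 -3564/17873 2392/17873 8 -6 S
final 8 -5 E

n=0: pose=(8,-6,S); sL=8/61, sR=40/293; mL=-3564/17873, mR=2392/17873; mL+mR=-4/61 → advance -1; mR−mL=5956/17873 → turn +1·90°
n=1: pose=(8,-5,E); sL=10/53, sR=5/34; mL=-945/3604, mR=605/3604; mL+mR=-5/53 → advance -1; mR−mL=775/1802 → turn +1·90°
n=2: pose=(7,-5,N); sL=40/197, sR=8/41; mL=-2428/8077, mR=1608/8077; mL+mR=-20/197 → advance -1; mR−mL=4036/8077 → turn +1·90°
n=3: pose=(7,-6,W); sL=4/29, sR=20/113; mL=-742/3277, mR=516/3277; mL+mR=-2/29 → advance -1; mR−mL=1258/3277 → turn +1·90°
n=4: pose=(8,-6,S); sL=8/61, sR=40/293; mL=-3564/17873, mR=2392/17873; mL+mR=-4/61 → advance -1; mR−mL=5956/17873 → turn +1·90°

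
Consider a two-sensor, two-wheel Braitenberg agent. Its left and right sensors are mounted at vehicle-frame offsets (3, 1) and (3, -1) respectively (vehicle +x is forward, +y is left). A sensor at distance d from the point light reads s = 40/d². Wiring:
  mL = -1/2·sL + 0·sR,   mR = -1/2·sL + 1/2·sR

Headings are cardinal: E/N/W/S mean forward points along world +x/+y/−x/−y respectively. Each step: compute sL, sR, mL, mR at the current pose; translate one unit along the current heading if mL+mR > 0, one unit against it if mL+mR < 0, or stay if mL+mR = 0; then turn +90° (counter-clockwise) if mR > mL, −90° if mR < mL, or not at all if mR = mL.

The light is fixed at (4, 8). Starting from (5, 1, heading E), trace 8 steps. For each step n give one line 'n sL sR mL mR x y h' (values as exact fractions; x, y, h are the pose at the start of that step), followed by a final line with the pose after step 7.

0 10/13 1/2 -5/13 -7/52 5 1 E
1 40/17 40/17 -20/17 0 4 1 N
2 4/9 20/29 -2/9 32/261 4 0 W
3 8/25 40/121 -4/25 16/3025 5 0 S
4 10/13 1/2 -5/13 -7/52 5 1 E
5 40/17 40/17 -20/17 0 4 1 N
6 4/9 20/29 -2/9 32/261 4 0 W
7 8/25 40/121 -4/25 16/3025 5 0 S
final 5 1 E

n=0: pose=(5,1,E); sL=10/13, sR=1/2; mL=-5/13, mR=-7/52; mL+mR=-27/52 → advance -1; mR−mL=1/4 → turn +1·90°
n=1: pose=(4,1,N); sL=40/17, sR=40/17; mL=-20/17, mR=0; mL+mR=-20/17 → advance -1; mR−mL=20/17 → turn +1·90°
n=2: pose=(4,0,W); sL=4/9, sR=20/29; mL=-2/9, mR=32/261; mL+mR=-26/261 → advance -1; mR−mL=10/29 → turn +1·90°
n=3: pose=(5,0,S); sL=8/25, sR=40/121; mL=-4/25, mR=16/3025; mL+mR=-468/3025 → advance -1; mR−mL=20/121 → turn +1·90°
n=4: pose=(5,1,E); sL=10/13, sR=1/2; mL=-5/13, mR=-7/52; mL+mR=-27/52 → advance -1; mR−mL=1/4 → turn +1·90°
n=5: pose=(4,1,N); sL=40/17, sR=40/17; mL=-20/17, mR=0; mL+mR=-20/17 → advance -1; mR−mL=20/17 → turn +1·90°
n=6: pose=(4,0,W); sL=4/9, sR=20/29; mL=-2/9, mR=32/261; mL+mR=-26/261 → advance -1; mR−mL=10/29 → turn +1·90°
n=7: pose=(5,0,S); sL=8/25, sR=40/121; mL=-4/25, mR=16/3025; mL+mR=-468/3025 → advance -1; mR−mL=20/121 → turn +1·90°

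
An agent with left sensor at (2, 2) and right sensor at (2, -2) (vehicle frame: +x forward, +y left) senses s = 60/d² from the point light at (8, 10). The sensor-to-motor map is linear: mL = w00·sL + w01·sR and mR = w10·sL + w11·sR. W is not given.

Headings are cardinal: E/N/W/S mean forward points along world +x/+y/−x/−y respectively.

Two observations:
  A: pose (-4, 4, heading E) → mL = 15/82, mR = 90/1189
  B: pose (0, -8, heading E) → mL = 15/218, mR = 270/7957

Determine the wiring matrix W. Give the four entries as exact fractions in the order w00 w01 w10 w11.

obs A: pose=(-4,4,E) → sL=15/29, sR=15/41, mL=15/82, mR=90/1189
obs B: pose=(0,-8,E) → sL=15/73, sR=15/109, mL=15/218, mR=270/7957
sensor matrix S = [[15/29, 15/41], [15/73, 15/109]]; det S = -37800/9460873
solve [mL_A; mL_B] = S·[w00; w01] and [mR_A; mR_B] = S·[w10; w11]:
  w00 = 0, w01 = 1/2, w10 = 1/2, w11 = -1/2

0 1/2 1/2 -1/2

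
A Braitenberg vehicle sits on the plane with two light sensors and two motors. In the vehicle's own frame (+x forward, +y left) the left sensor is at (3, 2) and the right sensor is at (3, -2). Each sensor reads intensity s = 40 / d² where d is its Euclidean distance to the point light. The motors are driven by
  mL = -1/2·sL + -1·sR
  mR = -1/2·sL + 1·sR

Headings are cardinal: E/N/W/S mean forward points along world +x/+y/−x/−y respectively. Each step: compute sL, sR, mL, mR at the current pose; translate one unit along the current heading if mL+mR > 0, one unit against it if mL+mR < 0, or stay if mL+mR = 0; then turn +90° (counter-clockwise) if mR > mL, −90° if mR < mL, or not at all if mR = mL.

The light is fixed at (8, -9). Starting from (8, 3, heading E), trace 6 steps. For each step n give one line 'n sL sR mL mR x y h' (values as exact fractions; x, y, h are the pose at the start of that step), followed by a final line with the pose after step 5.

0 8/41 40/109 -2076/4469 1204/4469 8 3 E
1 20/117 20/113 -3470/13221 1210/13221 7 3 N
2 40/97 8/37 -1516/3589 36/3589 7 2 W
3 10/17 10/17 -15/17 5/17 8 2 S
4 8/41 40/109 -2076/4469 1204/4469 8 3 E
5 20/117 20/113 -3470/13221 1210/13221 7 3 N
final 7 2 W

n=0: pose=(8,3,E); sL=8/41, sR=40/109; mL=-2076/4469, mR=1204/4469; mL+mR=-8/41 → advance -1; mR−mL=80/109 → turn +1·90°
n=1: pose=(7,3,N); sL=20/117, sR=20/113; mL=-3470/13221, mR=1210/13221; mL+mR=-20/117 → advance -1; mR−mL=40/113 → turn +1·90°
n=2: pose=(7,2,W); sL=40/97, sR=8/37; mL=-1516/3589, mR=36/3589; mL+mR=-40/97 → advance -1; mR−mL=16/37 → turn +1·90°
n=3: pose=(8,2,S); sL=10/17, sR=10/17; mL=-15/17, mR=5/17; mL+mR=-10/17 → advance -1; mR−mL=20/17 → turn +1·90°
n=4: pose=(8,3,E); sL=8/41, sR=40/109; mL=-2076/4469, mR=1204/4469; mL+mR=-8/41 → advance -1; mR−mL=80/109 → turn +1·90°
n=5: pose=(7,3,N); sL=20/117, sR=20/113; mL=-3470/13221, mR=1210/13221; mL+mR=-20/117 → advance -1; mR−mL=40/113 → turn +1·90°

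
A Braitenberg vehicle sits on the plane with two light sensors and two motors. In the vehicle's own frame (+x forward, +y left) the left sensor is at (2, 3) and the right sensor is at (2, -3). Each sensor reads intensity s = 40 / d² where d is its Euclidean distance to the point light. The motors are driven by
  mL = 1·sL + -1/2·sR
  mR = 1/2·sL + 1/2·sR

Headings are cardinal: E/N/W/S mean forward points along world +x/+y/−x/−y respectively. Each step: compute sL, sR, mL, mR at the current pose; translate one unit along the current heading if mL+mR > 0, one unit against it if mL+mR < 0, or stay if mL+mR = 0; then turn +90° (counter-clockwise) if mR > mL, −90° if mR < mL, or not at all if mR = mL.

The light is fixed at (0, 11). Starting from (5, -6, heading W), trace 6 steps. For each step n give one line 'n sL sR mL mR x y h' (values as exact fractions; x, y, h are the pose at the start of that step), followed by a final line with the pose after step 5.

0 40/409 8/41 4/16769 2456/16769 5 -6 W
1 4/41 20/181 314/7421 772/7421 4 -6 S
2 40/261 40/477 1540/13833 1640/13833 4 -7 E
3 2/13 1/8 19/208 29/208 5 -7 N
4 40/409 8/41 4/16769 2456/16769 5 -6 W
5 4/41 20/181 314/7421 772/7421 4 -6 S
final 4 -7 E

n=0: pose=(5,-6,W); sL=40/409, sR=8/41; mL=4/16769, mR=2456/16769; mL+mR=60/409 → advance +1; mR−mL=2452/16769 → turn +1·90°
n=1: pose=(4,-6,S); sL=4/41, sR=20/181; mL=314/7421, mR=772/7421; mL+mR=6/41 → advance +1; mR−mL=458/7421 → turn +1·90°
n=2: pose=(4,-7,E); sL=40/261, sR=40/477; mL=1540/13833, mR=1640/13833; mL+mR=20/87 → advance +1; mR−mL=100/13833 → turn +1·90°
n=3: pose=(5,-7,N); sL=2/13, sR=1/8; mL=19/208, mR=29/208; mL+mR=3/13 → advance +1; mR−mL=5/104 → turn +1·90°
n=4: pose=(5,-6,W); sL=40/409, sR=8/41; mL=4/16769, mR=2456/16769; mL+mR=60/409 → advance +1; mR−mL=2452/16769 → turn +1·90°
n=5: pose=(4,-6,S); sL=4/41, sR=20/181; mL=314/7421, mR=772/7421; mL+mR=6/41 → advance +1; mR−mL=458/7421 → turn +1·90°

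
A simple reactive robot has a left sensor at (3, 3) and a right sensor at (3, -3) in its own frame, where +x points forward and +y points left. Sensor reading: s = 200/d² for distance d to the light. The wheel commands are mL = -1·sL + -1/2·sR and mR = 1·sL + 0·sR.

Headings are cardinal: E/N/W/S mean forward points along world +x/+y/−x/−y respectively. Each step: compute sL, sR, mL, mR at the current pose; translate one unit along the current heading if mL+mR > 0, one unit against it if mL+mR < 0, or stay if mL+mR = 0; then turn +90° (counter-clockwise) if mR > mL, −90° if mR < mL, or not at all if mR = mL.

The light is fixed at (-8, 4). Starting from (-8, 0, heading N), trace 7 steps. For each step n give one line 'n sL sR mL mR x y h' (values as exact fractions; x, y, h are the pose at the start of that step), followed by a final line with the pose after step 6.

n=0: pose=(-8,0,N); sL=20, sR=20; mL=-30, mR=20; mL+mR=-10 → advance -1; mR−mL=50 → turn +1·90°
n=1: pose=(-8,-1,W); sL=200/73, sR=200/13; mL=-9900/949, mR=200/73; mL+mR=-100/13 → advance -1; mR−mL=12500/949 → turn +1·90°
n=2: pose=(-7,-1,S); sL=5/2, sR=50/17; mL=-135/34, mR=5/2; mL+mR=-25/17 → advance -1; mR−mL=110/17 → turn +1·90°
n=3: pose=(-7,0,E); sL=200/17, sR=40/13; mL=-2940/221, mR=200/17; mL+mR=-20/13 → advance -1; mR−mL=5540/221 → turn +1·90°
n=4: pose=(-8,0,N); sL=20, sR=20; mL=-30, mR=20; mL+mR=-10 → advance -1; mR−mL=50 → turn +1·90°
n=5: pose=(-8,-1,W); sL=200/73, sR=200/13; mL=-9900/949, mR=200/73; mL+mR=-100/13 → advance -1; mR−mL=12500/949 → turn +1·90°
n=6: pose=(-7,-1,S); sL=5/2, sR=50/17; mL=-135/34, mR=5/2; mL+mR=-25/17 → advance -1; mR−mL=110/17 → turn +1·90°

0 20 20 -30 20 -8 0 N
1 200/73 200/13 -9900/949 200/73 -8 -1 W
2 5/2 50/17 -135/34 5/2 -7 -1 S
3 200/17 40/13 -2940/221 200/17 -7 0 E
4 20 20 -30 20 -8 0 N
5 200/73 200/13 -9900/949 200/73 -8 -1 W
6 5/2 50/17 -135/34 5/2 -7 -1 S
final -7 0 E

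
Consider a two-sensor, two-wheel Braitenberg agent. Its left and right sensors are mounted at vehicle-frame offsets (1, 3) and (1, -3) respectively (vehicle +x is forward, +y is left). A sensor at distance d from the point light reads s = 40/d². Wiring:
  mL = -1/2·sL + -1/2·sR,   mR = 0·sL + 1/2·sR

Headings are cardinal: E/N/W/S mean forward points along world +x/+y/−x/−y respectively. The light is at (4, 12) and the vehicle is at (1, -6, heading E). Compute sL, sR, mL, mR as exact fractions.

40/229 8/89 -2696/20381 4/89

left sensor world pos  = (2, -3); dL² = 229
right sensor world pos = (2, -9); dR² = 445
sL = 40/229 = 40/229
sR = 40/445 = 8/89
mL = -1/2·sL + -1/2·sR = -2696/20381
mR = 0·sL + 1/2·sR = 4/89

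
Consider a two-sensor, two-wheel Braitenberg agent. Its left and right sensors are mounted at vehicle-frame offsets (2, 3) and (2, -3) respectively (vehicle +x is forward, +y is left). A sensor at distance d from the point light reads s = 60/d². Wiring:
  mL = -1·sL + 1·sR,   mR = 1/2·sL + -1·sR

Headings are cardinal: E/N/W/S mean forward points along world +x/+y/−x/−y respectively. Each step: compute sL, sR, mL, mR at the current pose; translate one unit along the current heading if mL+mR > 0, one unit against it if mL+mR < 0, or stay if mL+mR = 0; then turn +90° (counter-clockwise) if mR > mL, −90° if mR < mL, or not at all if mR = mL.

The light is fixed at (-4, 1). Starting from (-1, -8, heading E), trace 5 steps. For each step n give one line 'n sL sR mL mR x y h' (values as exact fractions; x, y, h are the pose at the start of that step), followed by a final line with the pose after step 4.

0 60/61 60/169 -6480/10309 1410/10309 -1 -8 E
1 6/5 30/37 -72/185 -39/185 -2 -8 N
2 60/169 60/49 7200/8281 -8670/8281 -2 -9 W
3 15/16 3/5 -27/80 -21/160 -1 -9 N
4 60/197 12/13 1584/2561 -1974/2561 -1 -10 W
final 0 -10 N

n=0: pose=(-1,-8,E); sL=60/61, sR=60/169; mL=-6480/10309, mR=1410/10309; mL+mR=-30/61 → advance -1; mR−mL=7890/10309 → turn +1·90°
n=1: pose=(-2,-8,N); sL=6/5, sR=30/37; mL=-72/185, mR=-39/185; mL+mR=-3/5 → advance -1; mR−mL=33/185 → turn +1·90°
n=2: pose=(-2,-9,W); sL=60/169, sR=60/49; mL=7200/8281, mR=-8670/8281; mL+mR=-30/169 → advance -1; mR−mL=-15870/8281 → turn -1·90°
n=3: pose=(-1,-9,N); sL=15/16, sR=3/5; mL=-27/80, mR=-21/160; mL+mR=-15/32 → advance -1; mR−mL=33/160 → turn +1·90°
n=4: pose=(-1,-10,W); sL=60/197, sR=12/13; mL=1584/2561, mR=-1974/2561; mL+mR=-30/197 → advance -1; mR−mL=-3558/2561 → turn -1·90°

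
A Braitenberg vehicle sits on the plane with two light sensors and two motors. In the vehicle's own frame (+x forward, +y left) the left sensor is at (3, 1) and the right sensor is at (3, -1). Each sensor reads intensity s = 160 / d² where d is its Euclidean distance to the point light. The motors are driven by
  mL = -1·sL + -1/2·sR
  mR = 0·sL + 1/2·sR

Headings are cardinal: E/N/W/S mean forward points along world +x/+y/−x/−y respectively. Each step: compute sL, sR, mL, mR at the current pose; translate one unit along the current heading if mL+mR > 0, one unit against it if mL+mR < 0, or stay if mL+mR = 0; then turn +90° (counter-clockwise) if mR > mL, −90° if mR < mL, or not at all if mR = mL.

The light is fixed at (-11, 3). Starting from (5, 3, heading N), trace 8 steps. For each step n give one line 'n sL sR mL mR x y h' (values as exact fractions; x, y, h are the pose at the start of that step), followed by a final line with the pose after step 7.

n=0: pose=(5,3,N); sL=80/117, sR=80/149; mL=-16600/17433, mR=40/149; mL+mR=-80/117 → advance -1; mR−mL=21280/17433 → turn +1·90°
n=1: pose=(5,2,W); sL=160/173, sR=160/169; mL=-40880/29237, mR=80/169; mL+mR=-160/173 → advance -1; mR−mL=54720/29237 → turn +1·90°
n=2: pose=(6,2,S); sL=8/17, sR=10/17; mL=-13/17, mR=5/17; mL+mR=-8/17 → advance -1; mR−mL=18/17 → turn +1·90°
n=3: pose=(6,3,E); sL=160/401, sR=160/401; mL=-240/401, mR=80/401; mL+mR=-160/401 → advance -1; mR−mL=320/401 → turn +1·90°
n=4: pose=(5,3,N); sL=80/117, sR=80/149; mL=-16600/17433, mR=40/149; mL+mR=-80/117 → advance -1; mR−mL=21280/17433 → turn +1·90°
n=5: pose=(5,2,W); sL=160/173, sR=160/169; mL=-40880/29237, mR=80/169; mL+mR=-160/173 → advance -1; mR−mL=54720/29237 → turn +1·90°
n=6: pose=(6,2,S); sL=8/17, sR=10/17; mL=-13/17, mR=5/17; mL+mR=-8/17 → advance -1; mR−mL=18/17 → turn +1·90°
n=7: pose=(6,3,E); sL=160/401, sR=160/401; mL=-240/401, mR=80/401; mL+mR=-160/401 → advance -1; mR−mL=320/401 → turn +1·90°

0 80/117 80/149 -16600/17433 40/149 5 3 N
1 160/173 160/169 -40880/29237 80/169 5 2 W
2 8/17 10/17 -13/17 5/17 6 2 S
3 160/401 160/401 -240/401 80/401 6 3 E
4 80/117 80/149 -16600/17433 40/149 5 3 N
5 160/173 160/169 -40880/29237 80/169 5 2 W
6 8/17 10/17 -13/17 5/17 6 2 S
7 160/401 160/401 -240/401 80/401 6 3 E
final 5 3 N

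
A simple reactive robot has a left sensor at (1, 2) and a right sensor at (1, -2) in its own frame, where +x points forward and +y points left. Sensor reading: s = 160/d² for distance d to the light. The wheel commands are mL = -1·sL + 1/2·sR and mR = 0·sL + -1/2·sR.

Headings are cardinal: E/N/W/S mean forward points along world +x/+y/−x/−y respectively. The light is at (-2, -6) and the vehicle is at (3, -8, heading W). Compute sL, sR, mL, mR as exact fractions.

left sensor world pos  = (2, -10); dL² = 32
right sensor world pos = (2, -6); dR² = 16
sL = 160/32 = 5
sR = 160/16 = 10
mL = -1·sL + 1/2·sR = 0
mR = 0·sL + -1/2·sR = -5

5 10 0 -5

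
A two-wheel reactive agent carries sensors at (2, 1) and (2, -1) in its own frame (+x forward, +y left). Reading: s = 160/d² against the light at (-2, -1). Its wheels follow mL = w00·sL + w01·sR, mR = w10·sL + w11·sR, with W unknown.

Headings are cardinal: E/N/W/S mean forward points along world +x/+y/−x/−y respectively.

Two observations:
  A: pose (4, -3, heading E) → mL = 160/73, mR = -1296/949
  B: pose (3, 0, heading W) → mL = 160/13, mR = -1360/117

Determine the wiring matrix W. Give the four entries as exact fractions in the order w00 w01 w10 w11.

0 1 -1 1/2

obs A: pose=(4,-3,E) → sL=32/13, sR=160/73, mL=160/73, mR=-1296/949
obs B: pose=(3,0,W) → sL=160/9, sR=160/13, mL=160/13, mR=-1360/117
sensor matrix S = [[32/13, 160/73], [160/9, 160/13]]; det S = -962560/111033
solve [mL_A; mL_B] = S·[w00; w01] and [mR_A; mR_B] = S·[w10; w11]:
  w00 = 0, w01 = 1, w10 = -1, w11 = 1/2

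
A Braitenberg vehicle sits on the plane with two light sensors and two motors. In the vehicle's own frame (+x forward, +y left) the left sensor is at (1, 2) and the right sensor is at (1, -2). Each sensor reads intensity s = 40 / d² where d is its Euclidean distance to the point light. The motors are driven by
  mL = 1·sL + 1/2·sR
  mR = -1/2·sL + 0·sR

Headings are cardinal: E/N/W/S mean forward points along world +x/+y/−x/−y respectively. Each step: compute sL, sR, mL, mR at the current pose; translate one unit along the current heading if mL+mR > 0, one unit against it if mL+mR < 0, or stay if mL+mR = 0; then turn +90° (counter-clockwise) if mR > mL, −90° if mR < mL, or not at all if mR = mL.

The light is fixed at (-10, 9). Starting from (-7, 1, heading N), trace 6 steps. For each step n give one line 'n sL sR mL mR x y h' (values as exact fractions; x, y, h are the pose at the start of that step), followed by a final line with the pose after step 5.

0 4/5 20/37 198/185 -2/5 -7 1 N
1 40/41 40/97 4700/3977 -20/41 -7 2 E
2 2/5 10/17 59/85 -1/5 -6 2 S
3 40/109 8/9 796/981 -20/109 -6 1 W
4 4/5 20/37 198/185 -2/5 -7 1 N
5 40/41 40/97 4700/3977 -20/41 -7 2 E
final -6 2 S

n=0: pose=(-7,1,N); sL=4/5, sR=20/37; mL=198/185, mR=-2/5; mL+mR=124/185 → advance +1; mR−mL=-272/185 → turn -1·90°
n=1: pose=(-7,2,E); sL=40/41, sR=40/97; mL=4700/3977, mR=-20/41; mL+mR=2760/3977 → advance +1; mR−mL=-6640/3977 → turn -1·90°
n=2: pose=(-6,2,S); sL=2/5, sR=10/17; mL=59/85, mR=-1/5; mL+mR=42/85 → advance +1; mR−mL=-76/85 → turn -1·90°
n=3: pose=(-6,1,W); sL=40/109, sR=8/9; mL=796/981, mR=-20/109; mL+mR=616/981 → advance +1; mR−mL=-976/981 → turn -1·90°
n=4: pose=(-7,1,N); sL=4/5, sR=20/37; mL=198/185, mR=-2/5; mL+mR=124/185 → advance +1; mR−mL=-272/185 → turn -1·90°
n=5: pose=(-7,2,E); sL=40/41, sR=40/97; mL=4700/3977, mR=-20/41; mL+mR=2760/3977 → advance +1; mR−mL=-6640/3977 → turn -1·90°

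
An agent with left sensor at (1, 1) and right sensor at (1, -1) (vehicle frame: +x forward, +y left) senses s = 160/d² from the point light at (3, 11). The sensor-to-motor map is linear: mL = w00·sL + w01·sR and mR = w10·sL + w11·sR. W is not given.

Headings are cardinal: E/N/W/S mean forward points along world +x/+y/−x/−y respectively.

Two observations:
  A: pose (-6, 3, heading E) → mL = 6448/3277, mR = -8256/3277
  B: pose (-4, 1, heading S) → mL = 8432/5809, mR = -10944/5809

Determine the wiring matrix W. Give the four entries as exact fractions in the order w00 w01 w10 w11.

obs A: pose=(-6,3,E) → sL=160/113, sR=32/29, mL=6448/3277, mR=-8256/3277
obs B: pose=(-4,1,S) → sL=160/157, sR=32/37, mL=8432/5809, mR=-10944/5809
sensor matrix S = [[160/113, 32/29], [160/157, 32/37]]; det S = 1904640/19036093
solve [mL_A; mL_B] = S·[w00; w01] and [mR_A; mR_B] = S·[w10; w11]:
  w00 = 1, w01 = 1/2, w10 = -1, w11 = -1

1 1/2 -1 -1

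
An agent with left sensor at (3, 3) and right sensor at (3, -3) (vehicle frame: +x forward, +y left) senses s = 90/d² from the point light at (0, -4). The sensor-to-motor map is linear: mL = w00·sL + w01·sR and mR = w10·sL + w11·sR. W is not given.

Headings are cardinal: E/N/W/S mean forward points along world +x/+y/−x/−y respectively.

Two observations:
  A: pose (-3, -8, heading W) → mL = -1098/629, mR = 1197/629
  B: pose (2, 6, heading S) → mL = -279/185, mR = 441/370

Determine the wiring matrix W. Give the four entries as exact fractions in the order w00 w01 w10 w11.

-1/2 -1/2 -1/2 1

obs A: pose=(-3,-8,W) → sL=18/17, sR=90/37, mL=-1098/629, mR=1197/629
obs B: pose=(2,6,S) → sL=45/37, sR=9/5, mL=-279/185, mR=441/370
sensor matrix S = [[18/17, 90/37], [45/37, 9/5]]; det S = -122472/116365
solve [mL_A; mL_B] = S·[w00; w01] and [mR_A; mR_B] = S·[w10; w11]:
  w00 = -1/2, w01 = -1/2, w10 = -1/2, w11 = 1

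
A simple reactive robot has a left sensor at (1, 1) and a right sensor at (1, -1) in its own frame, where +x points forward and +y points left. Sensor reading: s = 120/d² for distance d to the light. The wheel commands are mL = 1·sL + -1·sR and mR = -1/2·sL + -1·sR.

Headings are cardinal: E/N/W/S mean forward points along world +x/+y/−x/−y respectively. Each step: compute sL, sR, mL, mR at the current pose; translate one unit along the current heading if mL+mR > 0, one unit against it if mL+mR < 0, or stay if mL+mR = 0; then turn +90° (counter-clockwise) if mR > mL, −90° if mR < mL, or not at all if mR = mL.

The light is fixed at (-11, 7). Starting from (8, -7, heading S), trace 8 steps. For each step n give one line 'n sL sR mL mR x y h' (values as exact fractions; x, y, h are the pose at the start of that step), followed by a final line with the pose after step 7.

0 24/125 40/183 -608/22875 -7196/22875 8 -7 S
1 3/13 10/39 -1/39 -29/78 8 -6 W
2 24/101 8/39 128/3939 -1276/3939 9 -6 N
3 12/61 20/111 112/6771 -1886/6771 9 -7 E
4 24/125 40/183 -608/22875 -7196/22875 8 -7 S
5 3/13 10/39 -1/39 -29/78 8 -6 W
6 24/101 8/39 128/3939 -1276/3939 9 -6 N
7 12/61 20/111 112/6771 -1886/6771 9 -7 E
final 8 -7 S

n=0: pose=(8,-7,S); sL=24/125, sR=40/183; mL=-608/22875, mR=-7196/22875; mL+mR=-7804/22875 → advance -1; mR−mL=-36/125 → turn -1·90°
n=1: pose=(8,-6,W); sL=3/13, sR=10/39; mL=-1/39, mR=-29/78; mL+mR=-31/78 → advance -1; mR−mL=-9/26 → turn -1·90°
n=2: pose=(9,-6,N); sL=24/101, sR=8/39; mL=128/3939, mR=-1276/3939; mL+mR=-1148/3939 → advance -1; mR−mL=-36/101 → turn -1·90°
n=3: pose=(9,-7,E); sL=12/61, sR=20/111; mL=112/6771, mR=-1886/6771; mL+mR=-1774/6771 → advance -1; mR−mL=-18/61 → turn -1·90°
n=4: pose=(8,-7,S); sL=24/125, sR=40/183; mL=-608/22875, mR=-7196/22875; mL+mR=-7804/22875 → advance -1; mR−mL=-36/125 → turn -1·90°
n=5: pose=(8,-6,W); sL=3/13, sR=10/39; mL=-1/39, mR=-29/78; mL+mR=-31/78 → advance -1; mR−mL=-9/26 → turn -1·90°
n=6: pose=(9,-6,N); sL=24/101, sR=8/39; mL=128/3939, mR=-1276/3939; mL+mR=-1148/3939 → advance -1; mR−mL=-36/101 → turn -1·90°
n=7: pose=(9,-7,E); sL=12/61, sR=20/111; mL=112/6771, mR=-1886/6771; mL+mR=-1774/6771 → advance -1; mR−mL=-18/61 → turn -1·90°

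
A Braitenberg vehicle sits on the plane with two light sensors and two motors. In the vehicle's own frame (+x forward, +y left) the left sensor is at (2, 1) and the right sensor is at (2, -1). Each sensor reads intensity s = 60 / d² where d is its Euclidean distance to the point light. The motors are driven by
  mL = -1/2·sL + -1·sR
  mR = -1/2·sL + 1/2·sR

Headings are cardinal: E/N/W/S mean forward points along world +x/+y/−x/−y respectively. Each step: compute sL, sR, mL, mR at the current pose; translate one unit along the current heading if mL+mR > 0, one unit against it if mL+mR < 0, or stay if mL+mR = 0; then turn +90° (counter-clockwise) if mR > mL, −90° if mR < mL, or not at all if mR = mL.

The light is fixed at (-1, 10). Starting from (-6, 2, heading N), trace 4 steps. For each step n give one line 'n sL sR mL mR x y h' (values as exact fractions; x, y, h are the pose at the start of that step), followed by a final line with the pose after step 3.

0 5/6 15/13 -245/156 25/156 -6 2 N
1 60/149 60/113 -12330/16837 1080/16837 -6 1 W
2 6/13 30/73 -609/949 -24/949 -5 1 S
3 60/53 12/17 -1146/901 -192/901 -5 2 E
final -6 2 N

n=0: pose=(-6,2,N); sL=5/6, sR=15/13; mL=-245/156, mR=25/156; mL+mR=-55/39 → advance -1; mR−mL=45/26 → turn +1·90°
n=1: pose=(-6,1,W); sL=60/149, sR=60/113; mL=-12330/16837, mR=1080/16837; mL+mR=-11250/16837 → advance -1; mR−mL=90/113 → turn +1·90°
n=2: pose=(-5,1,S); sL=6/13, sR=30/73; mL=-609/949, mR=-24/949; mL+mR=-633/949 → advance -1; mR−mL=45/73 → turn +1·90°
n=3: pose=(-5,2,E); sL=60/53, sR=12/17; mL=-1146/901, mR=-192/901; mL+mR=-1338/901 → advance -1; mR−mL=18/17 → turn +1·90°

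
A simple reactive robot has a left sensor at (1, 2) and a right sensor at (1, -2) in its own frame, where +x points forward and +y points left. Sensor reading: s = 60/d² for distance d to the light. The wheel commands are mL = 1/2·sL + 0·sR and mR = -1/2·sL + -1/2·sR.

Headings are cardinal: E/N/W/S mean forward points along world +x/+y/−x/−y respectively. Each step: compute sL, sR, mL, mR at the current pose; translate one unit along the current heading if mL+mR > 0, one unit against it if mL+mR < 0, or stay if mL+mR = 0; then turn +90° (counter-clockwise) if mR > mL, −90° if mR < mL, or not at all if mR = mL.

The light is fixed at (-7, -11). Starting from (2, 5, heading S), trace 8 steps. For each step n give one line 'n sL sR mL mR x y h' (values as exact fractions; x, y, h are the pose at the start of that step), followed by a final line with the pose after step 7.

n=0: pose=(2,5,S); sL=30/173, sR=30/137; mL=15/173, mR=-4650/23701; mL+mR=-15/137 → advance -1; mR−mL=-6705/23701 → turn -1·90°
n=1: pose=(2,6,W); sL=60/289, sR=12/85; mL=30/289, mR=-252/1445; mL+mR=-6/85 → advance -1; mR−mL=-402/1445 → turn -1·90°
n=2: pose=(3,6,N); sL=15/97, sR=5/39; mL=15/194, mR=-535/3783; mL+mR=-5/78 → advance -1; mR−mL=-1655/7566 → turn -1·90°
n=3: pose=(3,5,E); sL=12/89, sR=60/317; mL=6/89, mR=-4572/28213; mL+mR=-30/317 → advance -1; mR−mL=-6474/28213 → turn -1·90°
n=4: pose=(2,5,S); sL=30/173, sR=30/137; mL=15/173, mR=-4650/23701; mL+mR=-15/137 → advance -1; mR−mL=-6705/23701 → turn -1·90°
n=5: pose=(2,6,W); sL=60/289, sR=12/85; mL=30/289, mR=-252/1445; mL+mR=-6/85 → advance -1; mR−mL=-402/1445 → turn -1·90°
n=6: pose=(3,6,N); sL=15/97, sR=5/39; mL=15/194, mR=-535/3783; mL+mR=-5/78 → advance -1; mR−mL=-1655/7566 → turn -1·90°
n=7: pose=(3,5,E); sL=12/89, sR=60/317; mL=6/89, mR=-4572/28213; mL+mR=-30/317 → advance -1; mR−mL=-6474/28213 → turn -1·90°

0 30/173 30/137 15/173 -4650/23701 2 5 S
1 60/289 12/85 30/289 -252/1445 2 6 W
2 15/97 5/39 15/194 -535/3783 3 6 N
3 12/89 60/317 6/89 -4572/28213 3 5 E
4 30/173 30/137 15/173 -4650/23701 2 5 S
5 60/289 12/85 30/289 -252/1445 2 6 W
6 15/97 5/39 15/194 -535/3783 3 6 N
7 12/89 60/317 6/89 -4572/28213 3 5 E
final 2 5 S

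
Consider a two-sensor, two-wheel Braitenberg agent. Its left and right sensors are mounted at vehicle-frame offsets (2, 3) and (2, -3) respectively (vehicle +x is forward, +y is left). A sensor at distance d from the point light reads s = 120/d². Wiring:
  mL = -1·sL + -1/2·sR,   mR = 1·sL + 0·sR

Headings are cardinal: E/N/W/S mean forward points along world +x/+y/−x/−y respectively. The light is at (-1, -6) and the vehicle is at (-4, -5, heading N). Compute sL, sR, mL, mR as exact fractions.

left sensor world pos  = (-7, -3); dL² = 45
right sensor world pos = (-1, -3); dR² = 9
sL = 120/45 = 8/3
sR = 120/9 = 40/3
mL = -1·sL + -1/2·sR = -28/3
mR = 1·sL + 0·sR = 8/3

8/3 40/3 -28/3 8/3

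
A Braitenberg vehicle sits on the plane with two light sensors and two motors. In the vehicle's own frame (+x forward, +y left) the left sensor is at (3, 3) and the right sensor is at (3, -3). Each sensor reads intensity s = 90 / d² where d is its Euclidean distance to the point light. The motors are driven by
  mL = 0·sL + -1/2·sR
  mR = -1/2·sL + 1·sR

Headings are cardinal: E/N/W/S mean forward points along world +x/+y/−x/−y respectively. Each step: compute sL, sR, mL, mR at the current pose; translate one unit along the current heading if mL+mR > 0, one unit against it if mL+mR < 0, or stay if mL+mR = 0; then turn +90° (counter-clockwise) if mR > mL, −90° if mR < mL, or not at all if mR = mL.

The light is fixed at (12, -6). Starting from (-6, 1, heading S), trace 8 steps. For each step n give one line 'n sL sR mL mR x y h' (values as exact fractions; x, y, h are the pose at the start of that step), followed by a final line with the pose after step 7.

0 90/241 90/457 -45/457 1125/110137 -6 1 S
1 45/173 9/25 -9/50 1989/8650 -6 2 E
2 90/521 90/317 -45/317 32625/165157 -5 2 N
3 45/218 45/272 -45/544 1845/29648 -5 3 W
4 18/41 90/397 -45/397 117/16277 -4 3 S
5 45/169 45/109 -45/218 10305/36842 -4 4 E
6 90/493 90/313 -45/313 30285/154309 -3 4 N
7 45/194 9/52 -9/104 72/1261 -3 5 W
final -2 5 S

n=0: pose=(-6,1,S); sL=90/241, sR=90/457; mL=-45/457, mR=1125/110137; mL+mR=-9720/110137 → advance -1; mR−mL=11970/110137 → turn +1·90°
n=1: pose=(-6,2,E); sL=45/173, sR=9/25; mL=-9/50, mR=1989/8650; mL+mR=216/4325 → advance +1; mR−mL=1773/4325 → turn +1·90°
n=2: pose=(-5,2,N); sL=90/521, sR=90/317; mL=-45/317, mR=32625/165157; mL+mR=9180/165157 → advance +1; mR−mL=56070/165157 → turn +1·90°
n=3: pose=(-5,3,W); sL=45/218, sR=45/272; mL=-45/544, mR=1845/29648; mL+mR=-1215/59296 → advance -1; mR−mL=8595/59296 → turn +1·90°
n=4: pose=(-4,3,S); sL=18/41, sR=90/397; mL=-45/397, mR=117/16277; mL+mR=-1728/16277 → advance -1; mR−mL=1962/16277 → turn +1·90°
n=5: pose=(-4,4,E); sL=45/169, sR=45/109; mL=-45/218, mR=10305/36842; mL+mR=1350/18421 → advance +1; mR−mL=8955/18421 → turn +1·90°
n=6: pose=(-3,4,N); sL=90/493, sR=90/313; mL=-45/313, mR=30285/154309; mL+mR=8100/154309 → advance +1; mR−mL=52470/154309 → turn +1·90°
n=7: pose=(-3,5,W); sL=45/194, sR=9/52; mL=-9/104, mR=72/1261; mL+mR=-297/10088 → advance -1; mR−mL=1449/10088 → turn +1·90°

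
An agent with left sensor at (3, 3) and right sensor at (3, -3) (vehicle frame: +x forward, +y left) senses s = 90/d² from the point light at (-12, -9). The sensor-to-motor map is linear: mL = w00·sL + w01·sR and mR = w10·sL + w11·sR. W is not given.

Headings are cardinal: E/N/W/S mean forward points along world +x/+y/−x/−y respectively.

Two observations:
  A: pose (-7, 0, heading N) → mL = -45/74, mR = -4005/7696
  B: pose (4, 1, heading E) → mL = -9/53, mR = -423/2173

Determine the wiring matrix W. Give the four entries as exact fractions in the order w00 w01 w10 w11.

obs A: pose=(-7,0,N) → sL=45/74, sR=45/104, mL=-45/74, mR=-4005/7696
obs B: pose=(4,1,E) → sL=9/53, sR=9/41, mL=-9/53, mR=-423/2173
sensor matrix S = [[45/74, 45/104], [9/53, 9/41]]; det S = 501795/8361704
solve [mL_A; mL_B] = S·[w00; w01] and [mR_A; mR_B] = S·[w10; w11]:
  w00 = -1, w01 = 0, w10 = -1/2, w11 = -1/2

-1 0 -1/2 -1/2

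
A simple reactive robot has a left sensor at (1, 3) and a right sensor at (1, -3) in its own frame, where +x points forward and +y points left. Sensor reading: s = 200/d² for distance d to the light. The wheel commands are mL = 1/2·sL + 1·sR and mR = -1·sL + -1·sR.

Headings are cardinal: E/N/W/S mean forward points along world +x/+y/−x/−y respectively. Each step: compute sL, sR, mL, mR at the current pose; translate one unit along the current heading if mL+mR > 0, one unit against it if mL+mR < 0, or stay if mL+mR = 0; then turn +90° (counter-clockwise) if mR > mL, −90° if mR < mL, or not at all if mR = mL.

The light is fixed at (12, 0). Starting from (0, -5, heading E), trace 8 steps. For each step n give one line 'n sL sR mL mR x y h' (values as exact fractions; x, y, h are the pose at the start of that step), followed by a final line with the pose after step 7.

0 8/5 40/37 348/185 -496/185 0 -5 E
1 25/17 50/73 3525/2482 -2675/1241 -1 -5 S
2 40/49 200/197 13740/9653 -17680/9653 -1 -4 W
3 100/117 20/9 310/117 -40/13 0 -4 N
4 8/5 40/37 348/185 -496/185 0 -5 E
5 25/17 50/73 3525/2482 -2675/1241 -1 -5 S
6 40/49 200/197 13740/9653 -17680/9653 -1 -4 W
7 100/117 20/9 310/117 -40/13 0 -4 N
final 0 -5 E

n=0: pose=(0,-5,E); sL=8/5, sR=40/37; mL=348/185, mR=-496/185; mL+mR=-4/5 → advance -1; mR−mL=-844/185 → turn -1·90°
n=1: pose=(-1,-5,S); sL=25/17, sR=50/73; mL=3525/2482, mR=-2675/1241; mL+mR=-25/34 → advance -1; mR−mL=-8875/2482 → turn -1·90°
n=2: pose=(-1,-4,W); sL=40/49, sR=200/197; mL=13740/9653, mR=-17680/9653; mL+mR=-20/49 → advance -1; mR−mL=-31420/9653 → turn -1·90°
n=3: pose=(0,-4,N); sL=100/117, sR=20/9; mL=310/117, mR=-40/13; mL+mR=-50/117 → advance -1; mR−mL=-670/117 → turn -1·90°
n=4: pose=(0,-5,E); sL=8/5, sR=40/37; mL=348/185, mR=-496/185; mL+mR=-4/5 → advance -1; mR−mL=-844/185 → turn -1·90°
n=5: pose=(-1,-5,S); sL=25/17, sR=50/73; mL=3525/2482, mR=-2675/1241; mL+mR=-25/34 → advance -1; mR−mL=-8875/2482 → turn -1·90°
n=6: pose=(-1,-4,W); sL=40/49, sR=200/197; mL=13740/9653, mR=-17680/9653; mL+mR=-20/49 → advance -1; mR−mL=-31420/9653 → turn -1·90°
n=7: pose=(0,-4,N); sL=100/117, sR=20/9; mL=310/117, mR=-40/13; mL+mR=-50/117 → advance -1; mR−mL=-670/117 → turn -1·90°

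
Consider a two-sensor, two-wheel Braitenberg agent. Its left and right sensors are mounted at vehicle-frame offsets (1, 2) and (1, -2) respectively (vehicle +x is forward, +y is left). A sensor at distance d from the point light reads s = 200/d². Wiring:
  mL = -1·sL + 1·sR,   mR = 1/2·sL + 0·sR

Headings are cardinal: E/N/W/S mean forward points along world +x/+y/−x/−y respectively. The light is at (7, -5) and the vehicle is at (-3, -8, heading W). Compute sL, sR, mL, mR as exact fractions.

100/73 100/61 1200/4453 50/73

left sensor world pos  = (-4, -10); dL² = 146
right sensor world pos = (-4, -6); dR² = 122
sL = 200/146 = 100/73
sR = 200/122 = 100/61
mL = -1·sL + 1·sR = 1200/4453
mR = 1/2·sL + 0·sR = 50/73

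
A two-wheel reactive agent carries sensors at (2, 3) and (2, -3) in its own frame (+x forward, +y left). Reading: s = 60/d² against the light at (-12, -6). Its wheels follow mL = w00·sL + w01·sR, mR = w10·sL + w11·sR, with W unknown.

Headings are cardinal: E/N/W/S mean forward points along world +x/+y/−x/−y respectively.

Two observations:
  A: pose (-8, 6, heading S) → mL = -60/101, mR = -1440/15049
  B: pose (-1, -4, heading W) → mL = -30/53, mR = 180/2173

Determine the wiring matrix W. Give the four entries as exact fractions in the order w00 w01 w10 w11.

0 -1 1/2 -1/2

obs A: pose=(-8,6,S) → sL=60/149, sR=60/101, mL=-60/101, mR=-1440/15049
obs B: pose=(-1,-4,W) → sL=30/41, sR=30/53, mL=-30/53, mR=180/2173
sensor matrix S = [[60/149, 60/101], [30/41, 30/53]]; det S = -6760800/32701477
solve [mL_A; mL_B] = S·[w00; w01] and [mR_A; mR_B] = S·[w10; w11]:
  w00 = 0, w01 = -1, w10 = 1/2, w11 = -1/2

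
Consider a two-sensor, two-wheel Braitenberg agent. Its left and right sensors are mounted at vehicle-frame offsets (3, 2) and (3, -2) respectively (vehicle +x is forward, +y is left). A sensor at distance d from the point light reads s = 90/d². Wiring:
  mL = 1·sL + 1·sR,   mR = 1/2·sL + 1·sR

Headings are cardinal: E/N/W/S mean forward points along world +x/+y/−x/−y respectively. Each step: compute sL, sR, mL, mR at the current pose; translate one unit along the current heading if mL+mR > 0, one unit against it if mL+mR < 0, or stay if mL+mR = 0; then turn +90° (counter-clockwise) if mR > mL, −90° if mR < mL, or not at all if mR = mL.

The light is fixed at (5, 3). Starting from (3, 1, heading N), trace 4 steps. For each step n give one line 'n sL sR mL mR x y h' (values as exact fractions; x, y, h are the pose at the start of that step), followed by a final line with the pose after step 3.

n=0: pose=(3,1,N); sL=90/17, sR=90; mL=1620/17, mR=1575/17; mL+mR=3195/17 → advance +1; mR−mL=-45/17 → turn -1·90°
n=1: pose=(3,2,E); sL=45, sR=9; mL=54, mR=63/2; mL+mR=171/2 → advance +1; mR−mL=-45/2 → turn -1·90°
n=2: pose=(4,2,S); sL=90/17, sR=18/5; mL=756/85, mR=531/85; mL+mR=1287/85 → advance +1; mR−mL=-45/17 → turn -1·90°
n=3: pose=(4,1,W); sL=45/16, sR=45/8; mL=135/16, mR=225/32; mL+mR=495/32 → advance +1; mR−mL=-45/32 → turn -1·90°

0 90/17 90 1620/17 1575/17 3 1 N
1 45 9 54 63/2 3 2 E
2 90/17 18/5 756/85 531/85 4 2 S
3 45/16 45/8 135/16 225/32 4 1 W
final 3 1 N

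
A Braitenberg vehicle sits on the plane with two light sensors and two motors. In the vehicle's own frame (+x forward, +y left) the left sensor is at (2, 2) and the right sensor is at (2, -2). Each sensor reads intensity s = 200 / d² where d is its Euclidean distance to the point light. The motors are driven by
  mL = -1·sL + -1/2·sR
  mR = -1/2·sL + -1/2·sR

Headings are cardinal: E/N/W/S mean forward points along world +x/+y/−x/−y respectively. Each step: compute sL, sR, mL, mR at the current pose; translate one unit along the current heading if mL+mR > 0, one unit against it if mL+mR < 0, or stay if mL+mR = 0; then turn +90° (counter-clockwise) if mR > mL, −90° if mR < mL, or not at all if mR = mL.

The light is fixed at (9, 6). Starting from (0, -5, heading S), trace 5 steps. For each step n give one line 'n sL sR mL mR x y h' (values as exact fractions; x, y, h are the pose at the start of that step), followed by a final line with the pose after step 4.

0 100/109 20/29 -3990/3161 -2540/3161 0 -5 S
1 200/113 200/193 -49900/21809 -30600/21809 0 -4 E
2 25/26 25/16 -725/416 -525/416 -1 -4 N
3 200/313 8/9 -3052/2817 -2152/2817 -1 -5 W
4 100/109 20/29 -3990/3161 -2540/3161 0 -5 S
final 0 -4 E

n=0: pose=(0,-5,S); sL=100/109, sR=20/29; mL=-3990/3161, mR=-2540/3161; mL+mR=-6530/3161 → advance -1; mR−mL=50/109 → turn +1·90°
n=1: pose=(0,-4,E); sL=200/113, sR=200/193; mL=-49900/21809, mR=-30600/21809; mL+mR=-80500/21809 → advance -1; mR−mL=100/113 → turn +1·90°
n=2: pose=(-1,-4,N); sL=25/26, sR=25/16; mL=-725/416, mR=-525/416; mL+mR=-625/208 → advance -1; mR−mL=25/52 → turn +1·90°
n=3: pose=(-1,-5,W); sL=200/313, sR=8/9; mL=-3052/2817, mR=-2152/2817; mL+mR=-5204/2817 → advance -1; mR−mL=100/313 → turn +1·90°
n=4: pose=(0,-5,S); sL=100/109, sR=20/29; mL=-3990/3161, mR=-2540/3161; mL+mR=-6530/3161 → advance -1; mR−mL=50/109 → turn +1·90°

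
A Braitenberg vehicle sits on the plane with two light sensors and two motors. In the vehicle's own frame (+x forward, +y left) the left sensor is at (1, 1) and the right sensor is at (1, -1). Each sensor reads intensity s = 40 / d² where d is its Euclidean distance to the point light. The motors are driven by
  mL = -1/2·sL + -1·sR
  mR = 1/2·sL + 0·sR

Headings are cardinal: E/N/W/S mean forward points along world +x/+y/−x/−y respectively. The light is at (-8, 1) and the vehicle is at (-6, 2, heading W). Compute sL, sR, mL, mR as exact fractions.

left sensor world pos  = (-7, 1); dL² = 1
right sensor world pos = (-7, 3); dR² = 5
sL = 40/1 = 40
sR = 40/5 = 8
mL = -1/2·sL + -1·sR = -28
mR = 1/2·sL + 0·sR = 20

40 8 -28 20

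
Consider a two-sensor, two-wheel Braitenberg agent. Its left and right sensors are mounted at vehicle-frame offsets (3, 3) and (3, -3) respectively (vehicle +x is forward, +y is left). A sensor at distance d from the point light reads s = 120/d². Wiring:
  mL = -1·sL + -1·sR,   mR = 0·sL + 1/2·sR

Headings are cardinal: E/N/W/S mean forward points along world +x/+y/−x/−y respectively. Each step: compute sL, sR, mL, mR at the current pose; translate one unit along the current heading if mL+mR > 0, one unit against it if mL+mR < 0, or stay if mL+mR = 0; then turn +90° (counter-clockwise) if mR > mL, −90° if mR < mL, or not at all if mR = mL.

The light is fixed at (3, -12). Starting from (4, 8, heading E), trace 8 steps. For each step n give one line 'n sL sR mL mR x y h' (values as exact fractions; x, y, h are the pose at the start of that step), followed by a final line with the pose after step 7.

0 24/109 24/61 -4080/6649 12/61 4 8 E
1 60/269 60/269 -120/269 30/269 3 8 N
2 24/53 120/493 -18192/26129 60/493 3 7 W
3 15/34 6/13 -399/442 3/13 4 7 S
4 24/109 24/61 -4080/6649 12/61 4 8 E
5 60/269 60/269 -120/269 30/269 3 8 N
6 24/53 120/493 -18192/26129 60/493 3 7 W
7 15/34 6/13 -399/442 3/13 4 7 S
final 4 8 E

n=0: pose=(4,8,E); sL=24/109, sR=24/61; mL=-4080/6649, mR=12/61; mL+mR=-2772/6649 → advance -1; mR−mL=5388/6649 → turn +1·90°
n=1: pose=(3,8,N); sL=60/269, sR=60/269; mL=-120/269, mR=30/269; mL+mR=-90/269 → advance -1; mR−mL=150/269 → turn +1·90°
n=2: pose=(3,7,W); sL=24/53, sR=120/493; mL=-18192/26129, mR=60/493; mL+mR=-15012/26129 → advance -1; mR−mL=21372/26129 → turn +1·90°
n=3: pose=(4,7,S); sL=15/34, sR=6/13; mL=-399/442, mR=3/13; mL+mR=-297/442 → advance -1; mR−mL=501/442 → turn +1·90°
n=4: pose=(4,8,E); sL=24/109, sR=24/61; mL=-4080/6649, mR=12/61; mL+mR=-2772/6649 → advance -1; mR−mL=5388/6649 → turn +1·90°
n=5: pose=(3,8,N); sL=60/269, sR=60/269; mL=-120/269, mR=30/269; mL+mR=-90/269 → advance -1; mR−mL=150/269 → turn +1·90°
n=6: pose=(3,7,W); sL=24/53, sR=120/493; mL=-18192/26129, mR=60/493; mL+mR=-15012/26129 → advance -1; mR−mL=21372/26129 → turn +1·90°
n=7: pose=(4,7,S); sL=15/34, sR=6/13; mL=-399/442, mR=3/13; mL+mR=-297/442 → advance -1; mR−mL=501/442 → turn +1·90°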